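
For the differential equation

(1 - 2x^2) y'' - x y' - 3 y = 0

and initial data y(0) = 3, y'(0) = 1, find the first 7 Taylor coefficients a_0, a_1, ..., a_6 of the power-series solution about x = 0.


Ansatz: y(x) = sum_{n>=0} a_n x^n, so y'(x) = sum_{n>=1} n a_n x^(n-1) and y''(x) = sum_{n>=2} n(n-1) a_n x^(n-2).
Substitute into P(x) y'' + Q(x) y' + R(x) y = 0 with P(x) = 1 - 2x^2, Q(x) = -x, R(x) = -3, and match powers of x.
Initial conditions: a_0 = 3, a_1 = 1.
Setting the coefficient of each power of x to zero and solving order by order (substituting the coefficients already found):
  x^0: 2 a_2 - 3 a_0 = 0  ->  2 a_2 = 3 a_0 = 9  ->  a_2 = 9/2
  x^1: 6 a_3 - 4 a_1 = 0  ->  6 a_3 = 4 a_1 = 4  ->  a_3 = 2/3
  x^2: 12 a_4 - 9 a_2 = 0  ->  12 a_4 = 9 a_2 = 81/2  ->  a_4 = 27/8
  x^3: 20 a_5 - 18 a_3 = 0  ->  20 a_5 = 18 a_3 = 12  ->  a_5 = 3/5
  x^4: 30 a_6 - 31 a_4 = 0  ->  30 a_6 = 31 a_4 = 837/8  ->  a_6 = 279/80
Truncated series: y(x) = 3 + x + (9/2) x^2 + (2/3) x^3 + (27/8) x^4 + (3/5) x^5 + (279/80) x^6 + O(x^7).

a_0 = 3; a_1 = 1; a_2 = 9/2; a_3 = 2/3; a_4 = 27/8; a_5 = 3/5; a_6 = 279/80


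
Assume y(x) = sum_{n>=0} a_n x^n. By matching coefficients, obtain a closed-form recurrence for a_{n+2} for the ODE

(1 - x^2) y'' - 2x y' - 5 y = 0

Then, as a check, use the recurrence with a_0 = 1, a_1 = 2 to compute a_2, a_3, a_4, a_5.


Substitute y = sum_n a_n x^n.
(1 - 1 x^2) y'' contributes (n+2)(n+1) a_{n+2} - n(n-1) a_n at x^n.
-2 x y'(x) contributes -2 n a_n at x^n.
-5 y(x) contributes -5 a_n at x^n.
Matching x^n: (n+2)(n+1) a_{n+2} + (-n(n-1) - 2 n - 5) a_n = 0.
Thus a_{n+2} = (n(n-1) + 2 n + 5) / ((n+1)(n+2)) * a_n.

Check with a_0 = 1, a_1 = 2 (apply the recurrence for n = 0, 1, 2, 3): a_0 = 1, a_1 = 2, a_2 = 5/2, a_3 = 7/3, a_4 = 55/24, a_5 = 119/60.

a_(n+2) = (n(n-1) + 2 n + 5) / ((n+1)(n+2)) * a_n; check: a_0 = 1, a_1 = 2, a_2 = 5/2, a_3 = 7/3, a_4 = 55/24, a_5 = 119/60


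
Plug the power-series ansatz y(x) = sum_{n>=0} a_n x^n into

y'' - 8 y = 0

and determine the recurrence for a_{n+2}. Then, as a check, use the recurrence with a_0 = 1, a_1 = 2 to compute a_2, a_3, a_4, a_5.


Substitute y = sum_n a_n x^n into y'' + (const) y = 0.
y''(x) = sum_{n>=0} (n+2)(n+1) a_{n+2} x^n.
The ODE becomes sum_n [(n+2)(n+1) a_{n+2} - 8 a_n] x^n = 0.
Setting each coefficient to zero gives the recurrence:
  (n+2)(n+1) a_{n+2} - 8 a_n = 0,
  a_{n+2} = 8 / ((n+1)(n+2)) a_n.

Check with a_0 = 1, a_1 = 2 (apply the recurrence for n = 0, 1, 2, 3): a_0 = 1, a_1 = 2, a_2 = 4, a_3 = 8/3, a_4 = 8/3, a_5 = 16/15.

a_{n+2} = 8/((n+1)(n+2)) * a_n; check: a_0 = 1, a_1 = 2, a_2 = 4, a_3 = 8/3, a_4 = 8/3, a_5 = 16/15


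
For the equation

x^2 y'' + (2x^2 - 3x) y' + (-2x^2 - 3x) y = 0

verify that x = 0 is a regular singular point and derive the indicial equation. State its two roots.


Divide by x^2 to reach normal form y'' + P_1(x) y' + P_2(x) y = 0 with P_1(x) = 2 - 3/x and P_2(x) = -2 - 3/x.
x = 0 is a singular point because the y'-coefficient 2 - 3/x has a pole at x = 0 and the y-coefficient -2 - 3/x has a pole at x = 0.
It is a regular singular point because x P_1(x) = p(x) = 2x - 3 and x^2 P_2(x) = q(x) = -2x^2 - 3x are polynomials, hence analytic at x = 0.
p(0) = -3,  q(0) = 0.
Indicial equation: r(r-1) + p(0) r + q(0) = 0, i.e. r^2 + (p(0) - 1) r + q(0) = 0, i.e. r^2 - 4 r = 0.
Discriminant: (-4)^2 - 4(0) = 16, so r = (4 ± 4)/2.
Solving: r_1 = 4, r_2 = 0.

indicial: r^2 - 4 r = 0; roots r_1 = 4, r_2 = 0


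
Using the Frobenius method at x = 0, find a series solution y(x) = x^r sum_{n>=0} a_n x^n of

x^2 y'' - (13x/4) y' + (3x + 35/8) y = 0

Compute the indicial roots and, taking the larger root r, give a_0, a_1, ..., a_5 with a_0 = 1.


Write in Frobenius form y'' + (p(x)/x) y' + (q(x)/x^2) y = 0:
  p(x) = -13/4,  q(x) = 3x + 35/8.
Indicial equation: r(r-1) + (-13/4) r + (35/8) = 0 -> roots r_1 = 5/2, r_2 = 7/4.
Take r = r_1 = 5/2. Let y(x) = x^r sum_{n>=0} a_n x^n with a_0 = 1.
Substitute y = x^r sum a_n x^n and match x^{r+n}. The recurrence is
  D(n) a_n + 3 a_{n-1} = 0,  where D(n) = (r+n)(r+n-1) + (-13/4)(r+n) + (35/8).
  a_n = -3 / D(n) * a_{n-1}.
Since the indicial polynomial factors as (r - r_1)(r - r_2), D(n) = (r_1 + n - r_1)(r_1 + n - r_2) = n(n + 3/4).
Evaluating step by step (a_0 = 1):
  n = 1: D(1) = 1(1 + 3/4) = 7/4; numerator = -3(1) = -3; a_1 = (-3)/(7/4) = -12/7
  n = 2: D(2) = 2(2 + 3/4) = 11/2; numerator = -3(-12/7) = 36/7; a_2 = (36/7)/(11/2) = 72/77
  n = 3: D(3) = 3(3 + 3/4) = 45/4; numerator = -3(72/77) = -216/77; a_3 = (-216/77)/(45/4) = -96/385
  n = 4: D(4) = 4(4 + 3/4) = 19; numerator = -3(-96/385) = 288/385; a_4 = (288/385)/(19) = 288/7315
  n = 5: D(5) = 5(5 + 3/4) = 115/4; numerator = -3(288/7315) = -864/7315; a_5 = (-864/7315)/(115/4) = -3456/841225

r = 5/2; a_0 = 1; a_1 = -12/7; a_2 = 72/77; a_3 = -96/385; a_4 = 288/7315; a_5 = -3456/841225


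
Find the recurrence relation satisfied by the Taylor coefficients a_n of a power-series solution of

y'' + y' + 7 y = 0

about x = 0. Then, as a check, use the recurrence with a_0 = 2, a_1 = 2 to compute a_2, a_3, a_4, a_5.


Substitute y = sum_n a_n x^n.
y''(x) has coefficient (n+2)(n+1) a_{n+2} at x^n;
y'(x) has coefficient (n+1) a_{n+1} at x^n;
7 y(x) has coefficient 7 a_n at x^n.
Matching x^n: (n+2)(n+1) a_{n+2} + (n+1) a_{n+1} + 7 a_n = 0.
Thus a_{n+2} = [-(n+1) a_{n+1} - 7 a_n] / ((n+1)(n+2)).

Check with a_0 = 2, a_1 = 2 (apply the recurrence for n = 0, 1, 2, 3): a_0 = 2, a_1 = 2, a_2 = -8, a_3 = 1/3, a_4 = 55/12, a_5 = -31/30.

a_(n+2) = [-(n+1) a_(n+1) - 7 a_n] / ((n+1)(n+2)); check: a_0 = 2, a_1 = 2, a_2 = -8, a_3 = 1/3, a_4 = 55/12, a_5 = -31/30


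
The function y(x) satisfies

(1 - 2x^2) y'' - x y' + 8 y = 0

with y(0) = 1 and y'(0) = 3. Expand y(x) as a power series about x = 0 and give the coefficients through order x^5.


Ansatz: y(x) = sum_{n>=0} a_n x^n, so y'(x) = sum_{n>=1} n a_n x^(n-1) and y''(x) = sum_{n>=2} n(n-1) a_n x^(n-2).
Substitute into P(x) y'' + Q(x) y' + R(x) y = 0 with P(x) = 1 - 2x^2, Q(x) = -x, R(x) = 8, and match powers of x.
Initial conditions: a_0 = 1, a_1 = 3.
Setting the coefficient of each power of x to zero and solving order by order (substituting the coefficients already found):
  x^0: 2 a_2 + 8 a_0 = 0  ->  2 a_2 = -8 a_0 = -8  ->  a_2 = -4
  x^1: 6 a_3 + 7 a_1 = 0  ->  6 a_3 = -7 a_1 = -21  ->  a_3 = -7/2
  x^2: 12 a_4 + 2 a_2 = 0  ->  12 a_4 = -2 a_2 = 8  ->  a_4 = 2/3
  x^3: 20 a_5 - 7 a_3 = 0  ->  20 a_5 = 7 a_3 = -49/2  ->  a_5 = -49/40
Truncated series: y(x) = 1 + 3 x - 4 x^2 - (7/2) x^3 + (2/3) x^4 - (49/40) x^5 + O(x^6).

a_0 = 1; a_1 = 3; a_2 = -4; a_3 = -7/2; a_4 = 2/3; a_5 = -49/40


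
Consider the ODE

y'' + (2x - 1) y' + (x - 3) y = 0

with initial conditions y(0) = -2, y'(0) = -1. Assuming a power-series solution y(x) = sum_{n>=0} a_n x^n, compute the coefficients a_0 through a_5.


Ansatz: y(x) = sum_{n>=0} a_n x^n, so y'(x) = sum_{n>=1} n a_n x^(n-1) and y''(x) = sum_{n>=2} n(n-1) a_n x^(n-2).
Substitute into P(x) y'' + Q(x) y' + R(x) y = 0 with P(x) = 1, Q(x) = 2x - 1, R(x) = x - 3, and match powers of x.
Initial conditions: a_0 = -2, a_1 = -1.
Setting the coefficient of each power of x to zero and solving order by order (substituting the coefficients already found):
  x^0: 2 a_2 - a_1 - 3 a_0 = 0  ->  2 a_2 = a_1 + 3 a_0 = -7  ->  a_2 = -7/2
  x^1: 6 a_3 - 2 a_2 - a_1 + a_0 = 0  ->  6 a_3 = 2 a_2 + a_1 - a_0 = -6  ->  a_3 = -1
  x^2: 12 a_4 - 3 a_3 + a_2 + a_1 = 0  ->  12 a_4 = 3 a_3 - a_2 - a_1 = 3/2  ->  a_4 = 1/8
  x^3: 20 a_5 - 4 a_4 + 3 a_3 + a_2 = 0  ->  20 a_5 = 4 a_4 - 3 a_3 - a_2 = 7  ->  a_5 = 7/20
Truncated series: y(x) = -2 - x - (7/2) x^2 - x^3 + (1/8) x^4 + (7/20) x^5 + O(x^6).

a_0 = -2; a_1 = -1; a_2 = -7/2; a_3 = -1; a_4 = 1/8; a_5 = 7/20


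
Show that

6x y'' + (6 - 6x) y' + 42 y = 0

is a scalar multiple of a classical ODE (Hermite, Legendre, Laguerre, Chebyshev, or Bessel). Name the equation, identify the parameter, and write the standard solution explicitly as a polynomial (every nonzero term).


All three coefficients share the factor 6; dividing through by 6 gives  x y'' + (1 - x) y' + 7 y = 0.
This matches the Laguerre equation x y'' + (1 - x) y' + n y = 0 with n = 7; the polynomial solution is L_7(x).
With y = sum_k a_k x^k, matching x^k gives (k+1)k a_{k+1} + (k+1) a_{k+1} - k a_k + n a_k = 0, i.e. (k+1)^2 a_{k+1} = (k - n) a_k = (k - 7) a_k. The right side vanishes at k = 7, so the series terminates at degree 7.
Standard normalization L_n(0) = 1 gives a_0 = 1. Work upward with a_{k+1} = (k - 7) a_k / (k+1)^2:
  a_1 = (0 - 7)(1) / 1^2 = -7/1 = -7
  a_2 = (1 - 7)(-7) / 2^2 = 42/4 = 21/2
  a_3 = (2 - 7)(21/2) / 3^2 = (-105/2)/9 = -35/6
  a_4 = (3 - 7)(-35/6) / 4^2 = (70/3)/16 = 35/24
  a_5 = (4 - 7)(35/24) / 5^2 = (-35/8)/25 = -7/40
  a_6 = (5 - 7)(-7/40) / 6^2 = (7/20)/36 = 7/720
  a_7 = (6 - 7)(7/720) / 7^2 = (-7/720)/49 = -1/5040
Hence L_7(x) = -x^7/5040 + 7 x^6/720 - 7 x^5/40 + 35 x^4/24 - 35 x^3/6 + 21 x^2/2 - 7 x + 1.

L_7(x); series = -x^7/5040 + 7 x^6/720 - 7 x^5/40 + 35 x^4/24 - 35 x^3/6 + 21 x^2/2 - 7 x + 1


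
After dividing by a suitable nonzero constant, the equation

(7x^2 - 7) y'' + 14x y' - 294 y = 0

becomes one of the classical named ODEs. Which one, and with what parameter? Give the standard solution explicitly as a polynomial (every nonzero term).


All three coefficients share the factor -7; dividing through by -7 gives  (1 - x^2) y'' - 2x y' + 42 y = 0.
This matches the Legendre equation (1 - x^2) y'' - 2x y' + n(n+1) y = 0 (note the -2x y' term) with n(n+1) = 42, so n = 6; the polynomial solution is P_6(x).
With y = sum_k a_k x^k, matching x^k gives (k+2)(k+1) a_{k+2} = [k(k+1) - n(n+1)] a_k = (k - 6)(k + 7) a_k. The right side vanishes at k = 6, so the series with the parity of 6 terminates at degree 6.
Standard normalization (P_n(1) = 1): leading coefficient (2n)!/(2^n (n!)^2) = 479001600/(64*518400) = 231/16, so a_6 = 231/16. Work downward with a_k = (k+1)(k+2) a_{k+2} / ((k - 6)(k + 7)):
  a_4 = (5)(6)(231/16) / ((4 - 6)(4 + 7)) = (3465/8)/(-22) = -315/16
  a_2 = (3)(4)(-315/16) / ((2 - 6)(2 + 7)) = (-945/4)/(-36) = 105/16
  a_0 = (1)(2)(105/16) / ((0 - 6)(0 + 7)) = (105/8)/(-42) = -5/16
Hence P_6(x) = 231 x^6/16 - 315 x^4/16 + 105 x^2/16 - 5/16.

P_6(x); series = 231 x^6/16 - 315 x^4/16 + 105 x^2/16 - 5/16


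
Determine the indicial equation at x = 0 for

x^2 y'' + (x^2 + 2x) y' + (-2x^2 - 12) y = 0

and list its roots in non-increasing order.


Divide by x^2 to reach normal form y'' + P_1(x) y' + P_2(x) y = 0 with P_1(x) = 1 + 2/x and P_2(x) = -2 - 12/x^2.
x = 0 is a singular point because the y'-coefficient 1 + 2/x has a pole at x = 0 and the y-coefficient -2 - 12/x^2 has a pole at x = 0.
It is a regular singular point because x P_1(x) = p(x) = x + 2 and x^2 P_2(x) = q(x) = -2x^2 - 12 are polynomials, hence analytic at x = 0.
p(0) = 2,  q(0) = -12.
Indicial equation: r(r-1) + p(0) r + q(0) = 0, i.e. r^2 + (p(0) - 1) r + q(0) = 0, i.e. r^2 + 1 r - 12 = 0.
Discriminant: (1)^2 - 4(-12) = 49, so r = (-1 ± 7)/2.
Solving: r_1 = 3, r_2 = -4.

indicial: r^2 + 1 r - 12 = 0; roots r_1 = 3, r_2 = -4


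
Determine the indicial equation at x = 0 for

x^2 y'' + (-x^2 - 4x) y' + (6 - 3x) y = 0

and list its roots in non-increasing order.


Divide by x^2 to reach normal form y'' + P_1(x) y' + P_2(x) y = 0 with P_1(x) = -1 - 4/x and P_2(x) = -3/x + 6/x^2.
x = 0 is a singular point because the y'-coefficient -1 - 4/x has a pole at x = 0 and the y-coefficient -3/x + 6/x^2 has a pole at x = 0.
It is a regular singular point because x P_1(x) = p(x) = -x - 4 and x^2 P_2(x) = q(x) = 6 - 3x are polynomials, hence analytic at x = 0.
p(0) = -4,  q(0) = 6.
Indicial equation: r(r-1) + p(0) r + q(0) = 0, i.e. r^2 + (p(0) - 1) r + q(0) = 0, i.e. r^2 - 5 r + 6 = 0.
Discriminant: (-5)^2 - 4(6) = 1, so r = (5 ± 1)/2.
Solving: r_1 = 3, r_2 = 2.

indicial: r^2 - 5 r + 6 = 0; roots r_1 = 3, r_2 = 2


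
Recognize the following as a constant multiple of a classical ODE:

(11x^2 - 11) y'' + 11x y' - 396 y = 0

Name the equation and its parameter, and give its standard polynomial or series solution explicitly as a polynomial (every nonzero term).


All three coefficients share the factor -11; dividing through by -11 gives  (1 - x^2) y'' - x y' + 36 y = 0.
This matches the Chebyshev equation (1 - x^2) y'' - x y' + n^2 y = 0 (note the -x y' term, not -2x y') with n^2 = 36, so n = 6; the polynomial solution is T_6(x).
With y = sum_k a_k x^k, matching x^k gives (k+2)(k+1) a_{k+2} = (k^2 - n^2) a_k = (k - 6)(k + 6) a_k. The right side vanishes at k = 6, so the series with the parity of 6 terminates at degree 6.
Standard normalization: leading coefficient of T_n is 2^(n-1), so a_6 = 2^5 = 32. Work downward with a_k = (k+1)(k+2) a_{k+2} / ((k - 6)(k + 6)):
  a_4 = (5)(6)(32) / ((4 - 6)(4 + 6)) = 960/(-20) = -48
  a_2 = (3)(4)(-48) / ((2 - 6)(2 + 6)) = -576/(-32) = 18
  a_0 = (1)(2)(18) / ((0 - 6)(0 + 6)) = 36/(-36) = -1
Hence T_6(x) = 32 x^6 - 48 x^4 + 18 x^2 - 1.

T_6(x); series = 32 x^6 - 48 x^4 + 18 x^2 - 1


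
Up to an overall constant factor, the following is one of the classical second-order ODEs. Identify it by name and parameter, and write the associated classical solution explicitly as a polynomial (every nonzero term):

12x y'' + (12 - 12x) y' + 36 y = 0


All three coefficients share the factor 12; dividing through by 12 gives  x y'' + (1 - x) y' + 3 y = 0.
This matches the Laguerre equation x y'' + (1 - x) y' + n y = 0 with n = 3; the polynomial solution is L_3(x).
With y = sum_k a_k x^k, matching x^k gives (k+1)k a_{k+1} + (k+1) a_{k+1} - k a_k + n a_k = 0, i.e. (k+1)^2 a_{k+1} = (k - n) a_k = (k - 3) a_k. The right side vanishes at k = 3, so the series terminates at degree 3.
Standard normalization L_n(0) = 1 gives a_0 = 1. Work upward with a_{k+1} = (k - 3) a_k / (k+1)^2:
  a_1 = (0 - 3)(1) / 1^2 = -3/1 = -3
  a_2 = (1 - 3)(-3) / 2^2 = 6/4 = 3/2
  a_3 = (2 - 3)(3/2) / 3^2 = (-3/2)/9 = -1/6
Hence L_3(x) = -x^3/6 + 3 x^2/2 - 3 x + 1.

L_3(x); series = -x^3/6 + 3 x^2/2 - 3 x + 1


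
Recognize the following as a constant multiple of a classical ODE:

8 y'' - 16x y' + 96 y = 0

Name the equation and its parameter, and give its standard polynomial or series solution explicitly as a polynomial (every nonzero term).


All three coefficients share the factor 8; dividing through by 8 gives  y'' - 2x y' + 12 y = 0.
This matches the Hermite equation y'' - 2x y' + 2n y = 0 with 2n = 12, so n = 6; the polynomial solution is H_6(x).
With y = sum_k a_k x^k, matching x^k gives (k+2)(k+1) a_{k+2} = 2(k - n) a_k = 2(k - 6) a_k. The right side vanishes at k = 6, so the series with the parity of 6 terminates at degree 6.
Standard normalization: leading coefficient of H_n is 2^n, so a_6 = 2^6 = 64. Work downward with a_k = (k+1)(k+2) a_{k+2} / (2(k - n)):
  a_4 = (5)(6)(64) / (2(4 - 6)) = 1920/(-4) = -480
  a_2 = (3)(4)(-480) / (2(2 - 6)) = -5760/(-8) = 720
  a_0 = (1)(2)(720) / (2(0 - 6)) = 1440/(-12) = -120
Hence H_6(x) = 64 x^6 - 480 x^4 + 720 x^2 - 120.

H_6(x); series = 64 x^6 - 480 x^4 + 720 x^2 - 120


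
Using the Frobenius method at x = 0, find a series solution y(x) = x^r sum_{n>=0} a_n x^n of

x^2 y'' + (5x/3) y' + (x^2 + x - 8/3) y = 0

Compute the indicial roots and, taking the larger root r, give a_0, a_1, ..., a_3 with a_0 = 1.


Write in Frobenius form y'' + (p(x)/x) y' + (q(x)/x^2) y = 0:
  p(x) = 5/3,  q(x) = x^2 + x - 8/3.
Indicial equation: r(r-1) + (5/3) r + (-8/3) = 0 -> roots r_1 = 4/3, r_2 = -2.
Take r = r_1 = 4/3. Let y(x) = x^r sum_{n>=0} a_n x^n with a_0 = 1.
Substitute y = x^r sum a_n x^n and match x^{r+n}. The recurrence is
  D(n) a_n + 1 a_{n-1} + 1 a_{n-2} = 0,  where D(n) = (r+n)(r+n-1) + (5/3)(r+n) + (-8/3).
  a_n = [-1 a_{n-1} - 1 a_{n-2}] / D(n).
Since the indicial polynomial factors as (r - r_1)(r - r_2), D(n) = (r_1 + n - r_1)(r_1 + n - r_2) = n(n + 10/3).
Evaluating step by step (a_0 = 1):
  n = 1: D(1) = 1(1 + 10/3) = 13/3; numerator = -1(1) = -1; a_1 = (-1)/(13/3) = -3/13
  n = 2: D(2) = 2(2 + 10/3) = 32/3; numerator = -1(-3/13) - 1(1) = -10/13; a_2 = (-10/13)/(32/3) = -15/208
  n = 3: D(3) = 3(3 + 10/3) = 19; numerator = -1(-15/208) - 1(-3/13) = 63/208; a_3 = (63/208)/(19) = 63/3952

r = 4/3; a_0 = 1; a_1 = -3/13; a_2 = -15/208; a_3 = 63/3952


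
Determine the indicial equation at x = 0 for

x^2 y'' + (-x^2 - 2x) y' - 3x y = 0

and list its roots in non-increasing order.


Divide by x^2 to reach normal form y'' + P_1(x) y' + P_2(x) y = 0 with P_1(x) = -1 - 2/x and P_2(x) = -3/x.
x = 0 is a singular point because the y'-coefficient -1 - 2/x has a pole at x = 0 and the y-coefficient -3/x has a pole at x = 0.
It is a regular singular point because x P_1(x) = p(x) = -x - 2 and x^2 P_2(x) = q(x) = -3x are polynomials, hence analytic at x = 0.
p(0) = -2,  q(0) = 0.
Indicial equation: r(r-1) + p(0) r + q(0) = 0, i.e. r^2 + (p(0) - 1) r + q(0) = 0, i.e. r^2 - 3 r = 0.
Discriminant: (-3)^2 - 4(0) = 9, so r = (3 ± 3)/2.
Solving: r_1 = 3, r_2 = 0.

indicial: r^2 - 3 r = 0; roots r_1 = 3, r_2 = 0


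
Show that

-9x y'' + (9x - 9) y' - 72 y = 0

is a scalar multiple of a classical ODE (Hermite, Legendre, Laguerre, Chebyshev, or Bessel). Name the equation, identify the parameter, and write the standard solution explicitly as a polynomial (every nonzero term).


All three coefficients share the factor -9; dividing through by -9 gives  x y'' + (1 - x) y' + 8 y = 0.
This matches the Laguerre equation x y'' + (1 - x) y' + n y = 0 with n = 8; the polynomial solution is L_8(x).
With y = sum_k a_k x^k, matching x^k gives (k+1)k a_{k+1} + (k+1) a_{k+1} - k a_k + n a_k = 0, i.e. (k+1)^2 a_{k+1} = (k - n) a_k = (k - 8) a_k. The right side vanishes at k = 8, so the series terminates at degree 8.
Standard normalization L_n(0) = 1 gives a_0 = 1. Work upward with a_{k+1} = (k - 8) a_k / (k+1)^2:
  a_1 = (0 - 8)(1) / 1^2 = -8/1 = -8
  a_2 = (1 - 8)(-8) / 2^2 = 56/4 = 14
  a_3 = (2 - 8)(14) / 3^2 = -84/9 = -28/3
  a_4 = (3 - 8)(-28/3) / 4^2 = (140/3)/16 = 35/12
  a_5 = (4 - 8)(35/12) / 5^2 = (-35/3)/25 = -7/15
  a_6 = (5 - 8)(-7/15) / 6^2 = (7/5)/36 = 7/180
  a_7 = (6 - 8)(7/180) / 7^2 = (-7/90)/49 = -1/630
  a_8 = (7 - 8)(-1/630) / 8^2 = (1/630)/64 = 1/40320
Hence L_8(x) = x^8/40320 - x^7/630 + 7 x^6/180 - 7 x^5/15 + 35 x^4/12 - 28 x^3/3 + 14 x^2 - 8 x + 1.

L_8(x); series = x^8/40320 - x^7/630 + 7 x^6/180 - 7 x^5/15 + 35 x^4/12 - 28 x^3/3 + 14 x^2 - 8 x + 1


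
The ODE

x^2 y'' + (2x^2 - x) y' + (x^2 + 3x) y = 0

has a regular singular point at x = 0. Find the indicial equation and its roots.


Divide by x^2 to reach normal form y'' + P_1(x) y' + P_2(x) y = 0 with P_1(x) = 2 - 1/x and P_2(x) = 1 + 3/x.
x = 0 is a singular point because the y'-coefficient 2 - 1/x has a pole at x = 0 and the y-coefficient 1 + 3/x has a pole at x = 0.
It is a regular singular point because x P_1(x) = p(x) = 2x - 1 and x^2 P_2(x) = q(x) = x^2 + 3x are polynomials, hence analytic at x = 0.
p(0) = -1,  q(0) = 0.
Indicial equation: r(r-1) + p(0) r + q(0) = 0, i.e. r^2 + (p(0) - 1) r + q(0) = 0, i.e. r^2 - 2 r = 0.
Discriminant: (-2)^2 - 4(0) = 4, so r = (2 ± 2)/2.
Solving: r_1 = 2, r_2 = 0.

indicial: r^2 - 2 r = 0; roots r_1 = 2, r_2 = 0


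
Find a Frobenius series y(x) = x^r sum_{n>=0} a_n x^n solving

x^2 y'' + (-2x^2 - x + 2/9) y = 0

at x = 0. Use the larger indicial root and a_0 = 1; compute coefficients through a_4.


Write in Frobenius form y'' + (p(x)/x) y' + (q(x)/x^2) y = 0:
  p(x) = 0,  q(x) = -2x^2 - x + 2/9.
Indicial equation: r(r-1) + (0) r + (2/9) = 0 -> roots r_1 = 2/3, r_2 = 1/3.
Take r = r_1 = 2/3. Let y(x) = x^r sum_{n>=0} a_n x^n with a_0 = 1.
Substitute y = x^r sum a_n x^n and match x^{r+n}. The recurrence is
  D(n) a_n - 1 a_{n-1} - 2 a_{n-2} = 0,  where D(n) = (r+n)(r+n-1) + (0)(r+n) + (2/9).
  a_n = [1 a_{n-1} + 2 a_{n-2}] / D(n).
Since the indicial polynomial factors as (r - r_1)(r - r_2), D(n) = (r_1 + n - r_1)(r_1 + n - r_2) = n(n + 1/3).
Evaluating step by step (a_0 = 1):
  n = 1: D(1) = 1(1 + 1/3) = 4/3; numerator = 1(1) = 1; a_1 = (1)/(4/3) = 3/4
  n = 2: D(2) = 2(2 + 1/3) = 14/3; numerator = 1(3/4) + 2(1) = 11/4; a_2 = (11/4)/(14/3) = 33/56
  n = 3: D(3) = 3(3 + 1/3) = 10; numerator = 1(33/56) + 2(3/4) = 117/56; a_3 = (117/56)/(10) = 117/560
  n = 4: D(4) = 4(4 + 1/3) = 52/3; numerator = 1(117/560) + 2(33/56) = 111/80; a_4 = (111/80)/(52/3) = 333/4160

r = 2/3; a_0 = 1; a_1 = 3/4; a_2 = 33/56; a_3 = 117/560; a_4 = 333/4160


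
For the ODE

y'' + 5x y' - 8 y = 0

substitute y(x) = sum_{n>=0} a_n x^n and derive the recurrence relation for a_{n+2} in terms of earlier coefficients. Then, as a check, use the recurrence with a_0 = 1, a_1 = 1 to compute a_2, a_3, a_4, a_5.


Substitute y = sum_n a_n x^n.
y''(x) has coefficient (n+2)(n+1) a_{n+2} at x^n;
5 x y'(x) has coefficient 5 n a_n at x^n (shift);
-8 y(x) has coefficient -8 a_n at x^n.
Matching x^n: (n+2)(n+1) a_{n+2} + (5n - 8) a_n = 0.
Thus a_{n+2} = (-5n + 8) / ((n+1)(n+2)) * a_n.

Check with a_0 = 1, a_1 = 1 (apply the recurrence for n = 0, 1, 2, 3): a_0 = 1, a_1 = 1, a_2 = 4, a_3 = 1/2, a_4 = -2/3, a_5 = -7/40.

a_(n+2) = (-5n + 8) / ((n+1)(n+2)) * a_n; check: a_0 = 1, a_1 = 1, a_2 = 4, a_3 = 1/2, a_4 = -2/3, a_5 = -7/40


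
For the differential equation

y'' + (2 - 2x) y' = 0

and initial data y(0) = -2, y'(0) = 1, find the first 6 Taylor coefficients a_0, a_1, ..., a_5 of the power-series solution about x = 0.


Ansatz: y(x) = sum_{n>=0} a_n x^n, so y'(x) = sum_{n>=1} n a_n x^(n-1) and y''(x) = sum_{n>=2} n(n-1) a_n x^(n-2).
Substitute into P(x) y'' + Q(x) y' + R(x) y = 0 with P(x) = 1, Q(x) = 2 - 2x, R(x) = 0, and match powers of x.
Initial conditions: a_0 = -2, a_1 = 1.
Setting the coefficient of each power of x to zero and solving order by order (substituting the coefficients already found):
  x^0: 2 a_2 + 2 a_1 = 0  ->  2 a_2 = -2 a_1 = -2  ->  a_2 = -1
  x^1: 6 a_3 + 4 a_2 - 2 a_1 = 0  ->  6 a_3 = -4 a_2 + 2 a_1 = 6  ->  a_3 = 1
  x^2: 12 a_4 + 6 a_3 - 4 a_2 = 0  ->  12 a_4 = -6 a_3 + 4 a_2 = -10  ->  a_4 = -5/6
  x^3: 20 a_5 + 8 a_4 - 6 a_3 = 0  ->  20 a_5 = -8 a_4 + 6 a_3 = 38/3  ->  a_5 = 19/30
Truncated series: y(x) = -2 + x - x^2 + x^3 - (5/6) x^4 + (19/30) x^5 + O(x^6).

a_0 = -2; a_1 = 1; a_2 = -1; a_3 = 1; a_4 = -5/6; a_5 = 19/30


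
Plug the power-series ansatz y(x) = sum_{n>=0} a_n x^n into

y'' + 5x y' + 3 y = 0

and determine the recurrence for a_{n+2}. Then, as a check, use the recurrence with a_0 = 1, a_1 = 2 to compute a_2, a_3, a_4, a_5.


Substitute y = sum_n a_n x^n.
y''(x) has coefficient (n+2)(n+1) a_{n+2} at x^n;
5 x y'(x) has coefficient 5 n a_n at x^n (shift);
3 y(x) has coefficient 3 a_n at x^n.
Matching x^n: (n+2)(n+1) a_{n+2} + (5n + 3) a_n = 0.
Thus a_{n+2} = (-5n - 3) / ((n+1)(n+2)) * a_n.

Check with a_0 = 1, a_1 = 2 (apply the recurrence for n = 0, 1, 2, 3): a_0 = 1, a_1 = 2, a_2 = -3/2, a_3 = -8/3, a_4 = 13/8, a_5 = 12/5.

a_(n+2) = (-5n - 3) / ((n+1)(n+2)) * a_n; check: a_0 = 1, a_1 = 2, a_2 = -3/2, a_3 = -8/3, a_4 = 13/8, a_5 = 12/5


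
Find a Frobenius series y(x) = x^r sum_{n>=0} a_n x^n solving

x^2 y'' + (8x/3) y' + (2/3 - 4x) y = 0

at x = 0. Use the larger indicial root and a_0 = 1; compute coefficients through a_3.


Write in Frobenius form y'' + (p(x)/x) y' + (q(x)/x^2) y = 0:
  p(x) = 8/3,  q(x) = 2/3 - 4x.
Indicial equation: r(r-1) + (8/3) r + (2/3) = 0 -> roots r_1 = -2/3, r_2 = -1.
Take r = r_1 = -2/3. Let y(x) = x^r sum_{n>=0} a_n x^n with a_0 = 1.
Substitute y = x^r sum a_n x^n and match x^{r+n}. The recurrence is
  D(n) a_n - 4 a_{n-1} = 0,  where D(n) = (r+n)(r+n-1) + (8/3)(r+n) + (2/3).
  a_n = 4 / D(n) * a_{n-1}.
Since the indicial polynomial factors as (r - r_1)(r - r_2), D(n) = (r_1 + n - r_1)(r_1 + n - r_2) = n(n + 1/3).
Evaluating step by step (a_0 = 1):
  n = 1: D(1) = 1(1 + 1/3) = 4/3; numerator = 4(1) = 4; a_1 = (4)/(4/3) = 3
  n = 2: D(2) = 2(2 + 1/3) = 14/3; numerator = 4(3) = 12; a_2 = (12)/(14/3) = 18/7
  n = 3: D(3) = 3(3 + 1/3) = 10; numerator = 4(18/7) = 72/7; a_3 = (72/7)/(10) = 36/35

r = -2/3; a_0 = 1; a_1 = 3; a_2 = 18/7; a_3 = 36/35


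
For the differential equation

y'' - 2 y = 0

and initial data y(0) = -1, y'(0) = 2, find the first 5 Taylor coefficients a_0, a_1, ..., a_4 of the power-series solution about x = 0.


Ansatz: y(x) = sum_{n>=0} a_n x^n, so y'(x) = sum_{n>=1} n a_n x^(n-1) and y''(x) = sum_{n>=2} n(n-1) a_n x^(n-2).
Substitute into P(x) y'' + Q(x) y' + R(x) y = 0 with P(x) = 1, Q(x) = 0, R(x) = -2, and match powers of x.
Initial conditions: a_0 = -1, a_1 = 2.
Setting the coefficient of each power of x to zero and solving order by order (substituting the coefficients already found):
  x^0: 2 a_2 - 2 a_0 = 0  ->  2 a_2 = 2 a_0 = -2  ->  a_2 = -1
  x^1: 6 a_3 - 2 a_1 = 0  ->  6 a_3 = 2 a_1 = 4  ->  a_3 = 2/3
  x^2: 12 a_4 - 2 a_2 = 0  ->  12 a_4 = 2 a_2 = -2  ->  a_4 = -1/6
Truncated series: y(x) = -1 + 2 x - x^2 + (2/3) x^3 - (1/6) x^4 + O(x^5).

a_0 = -1; a_1 = 2; a_2 = -1; a_3 = 2/3; a_4 = -1/6


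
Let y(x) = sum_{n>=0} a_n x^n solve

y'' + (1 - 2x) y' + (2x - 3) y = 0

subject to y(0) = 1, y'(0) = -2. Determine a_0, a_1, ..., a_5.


Ansatz: y(x) = sum_{n>=0} a_n x^n, so y'(x) = sum_{n>=1} n a_n x^(n-1) and y''(x) = sum_{n>=2} n(n-1) a_n x^(n-2).
Substitute into P(x) y'' + Q(x) y' + R(x) y = 0 with P(x) = 1, Q(x) = 1 - 2x, R(x) = 2x - 3, and match powers of x.
Initial conditions: a_0 = 1, a_1 = -2.
Setting the coefficient of each power of x to zero and solving order by order (substituting the coefficients already found):
  x^0: 2 a_2 + a_1 - 3 a_0 = 0  ->  2 a_2 = -a_1 + 3 a_0 = 5  ->  a_2 = 5/2
  x^1: 6 a_3 + 2 a_2 - 5 a_1 + 2 a_0 = 0  ->  6 a_3 = -2 a_2 + 5 a_1 - 2 a_0 = -17  ->  a_3 = -17/6
  x^2: 12 a_4 + 3 a_3 - 7 a_2 + 2 a_1 = 0  ->  12 a_4 = -3 a_3 + 7 a_2 - 2 a_1 = 30  ->  a_4 = 5/2
  x^3: 20 a_5 + 4 a_4 - 9 a_3 + 2 a_2 = 0  ->  20 a_5 = -4 a_4 + 9 a_3 - 2 a_2 = -81/2  ->  a_5 = -81/40
Truncated series: y(x) = 1 - 2 x + (5/2) x^2 - (17/6) x^3 + (5/2) x^4 - (81/40) x^5 + O(x^6).

a_0 = 1; a_1 = -2; a_2 = 5/2; a_3 = -17/6; a_4 = 5/2; a_5 = -81/40


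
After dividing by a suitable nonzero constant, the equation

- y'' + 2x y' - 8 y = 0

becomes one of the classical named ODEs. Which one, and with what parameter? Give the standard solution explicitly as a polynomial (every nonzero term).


All three coefficients share the factor -1; dividing through by -1 gives  y'' - 2x y' + 8 y = 0.
This matches the Hermite equation y'' - 2x y' + 2n y = 0 with 2n = 8, so n = 4; the polynomial solution is H_4(x).
With y = sum_k a_k x^k, matching x^k gives (k+2)(k+1) a_{k+2} = 2(k - n) a_k = 2(k - 4) a_k. The right side vanishes at k = 4, so the series with the parity of 4 terminates at degree 4.
Standard normalization: leading coefficient of H_n is 2^n, so a_4 = 2^4 = 16. Work downward with a_k = (k+1)(k+2) a_{k+2} / (2(k - n)):
  a_2 = (3)(4)(16) / (2(2 - 4)) = 192/(-4) = -48
  a_0 = (1)(2)(-48) / (2(0 - 4)) = -96/(-8) = 12
Hence H_4(x) = 16 x^4 - 48 x^2 + 12.

H_4(x); series = 16 x^4 - 48 x^2 + 12


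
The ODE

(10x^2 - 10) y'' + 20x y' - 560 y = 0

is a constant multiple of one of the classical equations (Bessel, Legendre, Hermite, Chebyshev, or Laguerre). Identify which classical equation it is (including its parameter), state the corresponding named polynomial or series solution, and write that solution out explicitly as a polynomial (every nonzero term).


All three coefficients share the factor -10; dividing through by -10 gives  (1 - x^2) y'' - 2x y' + 56 y = 0.
This matches the Legendre equation (1 - x^2) y'' - 2x y' + n(n+1) y = 0 (note the -2x y' term) with n(n+1) = 56, so n = 7; the polynomial solution is P_7(x).
With y = sum_k a_k x^k, matching x^k gives (k+2)(k+1) a_{k+2} = [k(k+1) - n(n+1)] a_k = (k - 7)(k + 8) a_k. The right side vanishes at k = 7, so the series with the parity of 7 terminates at degree 7.
Standard normalization (P_n(1) = 1): leading coefficient (2n)!/(2^n (n!)^2) = 87178291200/(128*25401600) = 429/16, so a_7 = 429/16. Work downward with a_k = (k+1)(k+2) a_{k+2} / ((k - 7)(k + 8)):
  a_5 = (6)(7)(429/16) / ((5 - 7)(5 + 8)) = (9009/8)/(-26) = -693/16
  a_3 = (4)(5)(-693/16) / ((3 - 7)(3 + 8)) = (-3465/4)/(-44) = 315/16
  a_1 = (2)(3)(315/16) / ((1 - 7)(1 + 8)) = (945/8)/(-54) = -35/16
Hence P_7(x) = 429 x^7/16 - 693 x^5/16 + 315 x^3/16 - 35 x/16.

P_7(x); series = 429 x^7/16 - 693 x^5/16 + 315 x^3/16 - 35 x/16


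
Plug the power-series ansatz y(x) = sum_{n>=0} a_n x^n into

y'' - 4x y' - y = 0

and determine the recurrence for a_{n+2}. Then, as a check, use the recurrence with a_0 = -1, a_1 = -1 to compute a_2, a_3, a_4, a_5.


Substitute y = sum_n a_n x^n.
y''(x) has coefficient (n+2)(n+1) a_{n+2} at x^n;
-4 x y'(x) has coefficient -4 n a_n at x^n (shift);
-y(x) has coefficient -1 a_n at x^n.
Matching x^n: (n+2)(n+1) a_{n+2} + (-4n - 1) a_n = 0.
Thus a_{n+2} = (4n + 1) / ((n+1)(n+2)) * a_n.

Check with a_0 = -1, a_1 = -1 (apply the recurrence for n = 0, 1, 2, 3): a_0 = -1, a_1 = -1, a_2 = -1/2, a_3 = -5/6, a_4 = -3/8, a_5 = -13/24.

a_(n+2) = (4n + 1) / ((n+1)(n+2)) * a_n; check: a_0 = -1, a_1 = -1, a_2 = -1/2, a_3 = -5/6, a_4 = -3/8, a_5 = -13/24


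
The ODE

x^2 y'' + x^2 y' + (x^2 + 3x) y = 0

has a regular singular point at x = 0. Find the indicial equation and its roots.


Divide by x^2 to reach normal form y'' + P_1(x) y' + P_2(x) y = 0 with P_1(x) = 1 and P_2(x) = 1 + 3/x.
x = 0 is a singular point because the y-coefficient 1 + 3/x has a pole at x = 0.
It is a regular singular point because x P_1(x) = p(x) = x and x^2 P_2(x) = q(x) = x^2 + 3x are polynomials, hence analytic at x = 0.
p(0) = 0,  q(0) = 0.
Indicial equation: r(r-1) + p(0) r + q(0) = 0, i.e. r^2 + (p(0) - 1) r + q(0) = 0, i.e. r^2 - 1 r = 0.
Discriminant: (-1)^2 - 4(0) = 1, so r = (1 ± 1)/2.
Solving: r_1 = 1, r_2 = 0.

indicial: r^2 - 1 r = 0; roots r_1 = 1, r_2 = 0


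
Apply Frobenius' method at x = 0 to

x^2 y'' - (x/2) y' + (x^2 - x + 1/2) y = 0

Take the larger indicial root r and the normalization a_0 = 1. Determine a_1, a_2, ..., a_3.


Write in Frobenius form y'' + (p(x)/x) y' + (q(x)/x^2) y = 0:
  p(x) = -1/2,  q(x) = x^2 - x + 1/2.
Indicial equation: r(r-1) + (-1/2) r + (1/2) = 0 -> roots r_1 = 1, r_2 = 1/2.
Take r = r_1 = 1. Let y(x) = x^r sum_{n>=0} a_n x^n with a_0 = 1.
Substitute y = x^r sum a_n x^n and match x^{r+n}. The recurrence is
  D(n) a_n - 1 a_{n-1} + 1 a_{n-2} = 0,  where D(n) = (r+n)(r+n-1) + (-1/2)(r+n) + (1/2).
  a_n = [1 a_{n-1} - 1 a_{n-2}] / D(n).
Since the indicial polynomial factors as (r - r_1)(r - r_2), D(n) = (r_1 + n - r_1)(r_1 + n - r_2) = n(n + 1/2).
Evaluating step by step (a_0 = 1):
  n = 1: D(1) = 1(1 + 1/2) = 3/2; numerator = 1(1) = 1; a_1 = (1)/(3/2) = 2/3
  n = 2: D(2) = 2(2 + 1/2) = 5; numerator = 1(2/3) - 1(1) = -1/3; a_2 = (-1/3)/(5) = -1/15
  n = 3: D(3) = 3(3 + 1/2) = 21/2; numerator = 1(-1/15) - 1(2/3) = -11/15; a_3 = (-11/15)/(21/2) = -22/315

r = 1; a_0 = 1; a_1 = 2/3; a_2 = -1/15; a_3 = -22/315


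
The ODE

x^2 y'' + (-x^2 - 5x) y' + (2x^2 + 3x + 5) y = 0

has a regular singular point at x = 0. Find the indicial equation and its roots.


Divide by x^2 to reach normal form y'' + P_1(x) y' + P_2(x) y = 0 with P_1(x) = -1 - 5/x and P_2(x) = 2 + 3/x + 5/x^2.
x = 0 is a singular point because the y'-coefficient -1 - 5/x has a pole at x = 0 and the y-coefficient 2 + 3/x + 5/x^2 has a pole at x = 0.
It is a regular singular point because x P_1(x) = p(x) = -x - 5 and x^2 P_2(x) = q(x) = 2x^2 + 3x + 5 are polynomials, hence analytic at x = 0.
p(0) = -5,  q(0) = 5.
Indicial equation: r(r-1) + p(0) r + q(0) = 0, i.e. r^2 + (p(0) - 1) r + q(0) = 0, i.e. r^2 - 6 r + 5 = 0.
Discriminant: (-6)^2 - 4(5) = 16, so r = (6 ± 4)/2.
Solving: r_1 = 5, r_2 = 1.

indicial: r^2 - 6 r + 5 = 0; roots r_1 = 5, r_2 = 1


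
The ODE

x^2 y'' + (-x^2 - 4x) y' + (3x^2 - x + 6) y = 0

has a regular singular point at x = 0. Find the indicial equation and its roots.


Divide by x^2 to reach normal form y'' + P_1(x) y' + P_2(x) y = 0 with P_1(x) = -1 - 4/x and P_2(x) = 3 - 1/x + 6/x^2.
x = 0 is a singular point because the y'-coefficient -1 - 4/x has a pole at x = 0 and the y-coefficient 3 - 1/x + 6/x^2 has a pole at x = 0.
It is a regular singular point because x P_1(x) = p(x) = -x - 4 and x^2 P_2(x) = q(x) = 3x^2 - x + 6 are polynomials, hence analytic at x = 0.
p(0) = -4,  q(0) = 6.
Indicial equation: r(r-1) + p(0) r + q(0) = 0, i.e. r^2 + (p(0) - 1) r + q(0) = 0, i.e. r^2 - 5 r + 6 = 0.
Discriminant: (-5)^2 - 4(6) = 1, so r = (5 ± 1)/2.
Solving: r_1 = 3, r_2 = 2.

indicial: r^2 - 5 r + 6 = 0; roots r_1 = 3, r_2 = 2


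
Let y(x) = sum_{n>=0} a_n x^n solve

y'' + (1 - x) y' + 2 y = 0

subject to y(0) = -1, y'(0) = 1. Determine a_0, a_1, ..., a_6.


Ansatz: y(x) = sum_{n>=0} a_n x^n, so y'(x) = sum_{n>=1} n a_n x^(n-1) and y''(x) = sum_{n>=2} n(n-1) a_n x^(n-2).
Substitute into P(x) y'' + Q(x) y' + R(x) y = 0 with P(x) = 1, Q(x) = 1 - x, R(x) = 2, and match powers of x.
Initial conditions: a_0 = -1, a_1 = 1.
Setting the coefficient of each power of x to zero and solving order by order (substituting the coefficients already found):
  x^0: 2 a_2 + a_1 + 2 a_0 = 0  ->  2 a_2 = -a_1 - 2 a_0 = 1  ->  a_2 = 1/2
  x^1: 6 a_3 + 2 a_2 + a_1 = 0  ->  6 a_3 = -2 a_2 - a_1 = -2  ->  a_3 = -1/3
  x^2: 12 a_4 + 3 a_3 = 0  ->  12 a_4 = -3 a_3 = 1  ->  a_4 = 1/12
  x^3: 20 a_5 + 4 a_4 - a_3 = 0  ->  20 a_5 = -4 a_4 + a_3 = -2/3  ->  a_5 = -1/30
  x^4: 30 a_6 + 5 a_5 - 2 a_4 = 0  ->  30 a_6 = -5 a_5 + 2 a_4 = 1/3  ->  a_6 = 1/90
Truncated series: y(x) = -1 + x + (1/2) x^2 - (1/3) x^3 + (1/12) x^4 - (1/30) x^5 + (1/90) x^6 + O(x^7).

a_0 = -1; a_1 = 1; a_2 = 1/2; a_3 = -1/3; a_4 = 1/12; a_5 = -1/30; a_6 = 1/90


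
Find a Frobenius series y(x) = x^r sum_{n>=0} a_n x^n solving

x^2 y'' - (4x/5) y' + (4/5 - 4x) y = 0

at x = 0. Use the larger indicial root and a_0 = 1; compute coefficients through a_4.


Write in Frobenius form y'' + (p(x)/x) y' + (q(x)/x^2) y = 0:
  p(x) = -4/5,  q(x) = 4/5 - 4x.
Indicial equation: r(r-1) + (-4/5) r + (4/5) = 0 -> roots r_1 = 1, r_2 = 4/5.
Take r = r_1 = 1. Let y(x) = x^r sum_{n>=0} a_n x^n with a_0 = 1.
Substitute y = x^r sum a_n x^n and match x^{r+n}. The recurrence is
  D(n) a_n - 4 a_{n-1} = 0,  where D(n) = (r+n)(r+n-1) + (-4/5)(r+n) + (4/5).
  a_n = 4 / D(n) * a_{n-1}.
Since the indicial polynomial factors as (r - r_1)(r - r_2), D(n) = (r_1 + n - r_1)(r_1 + n - r_2) = n(n + 1/5).
Evaluating step by step (a_0 = 1):
  n = 1: D(1) = 1(1 + 1/5) = 6/5; numerator = 4(1) = 4; a_1 = (4)/(6/5) = 10/3
  n = 2: D(2) = 2(2 + 1/5) = 22/5; numerator = 4(10/3) = 40/3; a_2 = (40/3)/(22/5) = 100/33
  n = 3: D(3) = 3(3 + 1/5) = 48/5; numerator = 4(100/33) = 400/33; a_3 = (400/33)/(48/5) = 125/99
  n = 4: D(4) = 4(4 + 1/5) = 84/5; numerator = 4(125/99) = 500/99; a_4 = (500/99)/(84/5) = 625/2079

r = 1; a_0 = 1; a_1 = 10/3; a_2 = 100/33; a_3 = 125/99; a_4 = 625/2079


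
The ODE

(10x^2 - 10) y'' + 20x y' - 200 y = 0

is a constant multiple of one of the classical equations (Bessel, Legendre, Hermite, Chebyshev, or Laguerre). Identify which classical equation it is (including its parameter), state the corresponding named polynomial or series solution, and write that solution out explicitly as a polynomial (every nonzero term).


All three coefficients share the factor -10; dividing through by -10 gives  (1 - x^2) y'' - 2x y' + 20 y = 0.
This matches the Legendre equation (1 - x^2) y'' - 2x y' + n(n+1) y = 0 (note the -2x y' term) with n(n+1) = 20, so n = 4; the polynomial solution is P_4(x).
With y = sum_k a_k x^k, matching x^k gives (k+2)(k+1) a_{k+2} = [k(k+1) - n(n+1)] a_k = (k - 4)(k + 5) a_k. The right side vanishes at k = 4, so the series with the parity of 4 terminates at degree 4.
Standard normalization (P_n(1) = 1): leading coefficient (2n)!/(2^n (n!)^2) = 40320/(16*576) = 35/8, so a_4 = 35/8. Work downward with a_k = (k+1)(k+2) a_{k+2} / ((k - 4)(k + 5)):
  a_2 = (3)(4)(35/8) / ((2 - 4)(2 + 5)) = (105/2)/(-14) = -15/4
  a_0 = (1)(2)(-15/4) / ((0 - 4)(0 + 5)) = (-15/2)/(-20) = 3/8
Hence P_4(x) = 35 x^4/8 - 15 x^2/4 + 3/8.

P_4(x); series = 35 x^4/8 - 15 x^2/4 + 3/8


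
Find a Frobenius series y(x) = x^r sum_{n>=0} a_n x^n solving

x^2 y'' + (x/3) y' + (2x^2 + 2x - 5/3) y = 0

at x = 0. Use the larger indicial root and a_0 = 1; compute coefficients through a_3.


Write in Frobenius form y'' + (p(x)/x) y' + (q(x)/x^2) y = 0:
  p(x) = 1/3,  q(x) = 2x^2 + 2x - 5/3.
Indicial equation: r(r-1) + (1/3) r + (-5/3) = 0 -> roots r_1 = 5/3, r_2 = -1.
Take r = r_1 = 5/3. Let y(x) = x^r sum_{n>=0} a_n x^n with a_0 = 1.
Substitute y = x^r sum a_n x^n and match x^{r+n}. The recurrence is
  D(n) a_n + 2 a_{n-1} + 2 a_{n-2} = 0,  where D(n) = (r+n)(r+n-1) + (1/3)(r+n) + (-5/3).
  a_n = [-2 a_{n-1} - 2 a_{n-2}] / D(n).
Since the indicial polynomial factors as (r - r_1)(r - r_2), D(n) = (r_1 + n - r_1)(r_1 + n - r_2) = n(n + 8/3).
Evaluating step by step (a_0 = 1):
  n = 1: D(1) = 1(1 + 8/3) = 11/3; numerator = -2(1) = -2; a_1 = (-2)/(11/3) = -6/11
  n = 2: D(2) = 2(2 + 8/3) = 28/3; numerator = -2(-6/11) - 2(1) = -10/11; a_2 = (-10/11)/(28/3) = -15/154
  n = 3: D(3) = 3(3 + 8/3) = 17; numerator = -2(-15/154) - 2(-6/11) = 9/7; a_3 = (9/7)/(17) = 9/119

r = 5/3; a_0 = 1; a_1 = -6/11; a_2 = -15/154; a_3 = 9/119


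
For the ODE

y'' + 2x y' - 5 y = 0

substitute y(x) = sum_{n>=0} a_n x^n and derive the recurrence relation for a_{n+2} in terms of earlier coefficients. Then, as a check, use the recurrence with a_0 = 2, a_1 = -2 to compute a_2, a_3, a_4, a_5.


Substitute y = sum_n a_n x^n.
y''(x) has coefficient (n+2)(n+1) a_{n+2} at x^n;
2 x y'(x) has coefficient 2 n a_n at x^n (shift);
-5 y(x) has coefficient -5 a_n at x^n.
Matching x^n: (n+2)(n+1) a_{n+2} + (2n - 5) a_n = 0.
Thus a_{n+2} = (-2n + 5) / ((n+1)(n+2)) * a_n.

Check with a_0 = 2, a_1 = -2 (apply the recurrence for n = 0, 1, 2, 3): a_0 = 2, a_1 = -2, a_2 = 5, a_3 = -1, a_4 = 5/12, a_5 = 1/20.

a_(n+2) = (-2n + 5) / ((n+1)(n+2)) * a_n; check: a_0 = 2, a_1 = -2, a_2 = 5, a_3 = -1, a_4 = 5/12, a_5 = 1/20


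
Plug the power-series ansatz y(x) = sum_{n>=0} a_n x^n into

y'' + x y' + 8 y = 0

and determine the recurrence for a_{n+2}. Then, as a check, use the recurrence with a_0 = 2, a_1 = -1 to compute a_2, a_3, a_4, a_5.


Substitute y = sum_n a_n x^n.
y''(x) has coefficient (n+2)(n+1) a_{n+2} at x^n;
x y'(x) has coefficient n a_n at x^n (shift);
8 y(x) has coefficient 8 a_n at x^n.
Matching x^n: (n+2)(n+1) a_{n+2} + (n + 8) a_n = 0.
Thus a_{n+2} = (-n - 8) / ((n+1)(n+2)) * a_n.

Check with a_0 = 2, a_1 = -1 (apply the recurrence for n = 0, 1, 2, 3): a_0 = 2, a_1 = -1, a_2 = -8, a_3 = 3/2, a_4 = 20/3, a_5 = -33/40.

a_(n+2) = (-n - 8) / ((n+1)(n+2)) * a_n; check: a_0 = 2, a_1 = -1, a_2 = -8, a_3 = 3/2, a_4 = 20/3, a_5 = -33/40


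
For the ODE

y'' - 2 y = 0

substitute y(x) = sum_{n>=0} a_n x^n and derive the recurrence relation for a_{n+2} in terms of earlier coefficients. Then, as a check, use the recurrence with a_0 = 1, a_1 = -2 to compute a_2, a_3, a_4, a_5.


Substitute y = sum_n a_n x^n into y'' + (const) y = 0.
y''(x) = sum_{n>=0} (n+2)(n+1) a_{n+2} x^n.
The ODE becomes sum_n [(n+2)(n+1) a_{n+2} - 2 a_n] x^n = 0.
Setting each coefficient to zero gives the recurrence:
  (n+2)(n+1) a_{n+2} - 2 a_n = 0,
  a_{n+2} = 2 / ((n+1)(n+2)) a_n.

Check with a_0 = 1, a_1 = -2 (apply the recurrence for n = 0, 1, 2, 3): a_0 = 1, a_1 = -2, a_2 = 1, a_3 = -2/3, a_4 = 1/6, a_5 = -1/15.

a_{n+2} = 2/((n+1)(n+2)) * a_n; check: a_0 = 1, a_1 = -2, a_2 = 1, a_3 = -2/3, a_4 = 1/6, a_5 = -1/15


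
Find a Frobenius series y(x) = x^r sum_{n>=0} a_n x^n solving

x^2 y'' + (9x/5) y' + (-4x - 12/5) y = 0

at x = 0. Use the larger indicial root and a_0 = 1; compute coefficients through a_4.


Write in Frobenius form y'' + (p(x)/x) y' + (q(x)/x^2) y = 0:
  p(x) = 9/5,  q(x) = -4x - 12/5.
Indicial equation: r(r-1) + (9/5) r + (-12/5) = 0 -> roots r_1 = 6/5, r_2 = -2.
Take r = r_1 = 6/5. Let y(x) = x^r sum_{n>=0} a_n x^n with a_0 = 1.
Substitute y = x^r sum a_n x^n and match x^{r+n}. The recurrence is
  D(n) a_n - 4 a_{n-1} = 0,  where D(n) = (r+n)(r+n-1) + (9/5)(r+n) + (-12/5).
  a_n = 4 / D(n) * a_{n-1}.
Since the indicial polynomial factors as (r - r_1)(r - r_2), D(n) = (r_1 + n - r_1)(r_1 + n - r_2) = n(n + 16/5).
Evaluating step by step (a_0 = 1):
  n = 1: D(1) = 1(1 + 16/5) = 21/5; numerator = 4(1) = 4; a_1 = (4)/(21/5) = 20/21
  n = 2: D(2) = 2(2 + 16/5) = 52/5; numerator = 4(20/21) = 80/21; a_2 = (80/21)/(52/5) = 100/273
  n = 3: D(3) = 3(3 + 16/5) = 93/5; numerator = 4(100/273) = 400/273; a_3 = (400/273)/(93/5) = 2000/25389
  n = 4: D(4) = 4(4 + 16/5) = 144/5; numerator = 4(2000/25389) = 8000/25389; a_4 = (8000/25389)/(144/5) = 2500/228501

r = 6/5; a_0 = 1; a_1 = 20/21; a_2 = 100/273; a_3 = 2000/25389; a_4 = 2500/228501
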